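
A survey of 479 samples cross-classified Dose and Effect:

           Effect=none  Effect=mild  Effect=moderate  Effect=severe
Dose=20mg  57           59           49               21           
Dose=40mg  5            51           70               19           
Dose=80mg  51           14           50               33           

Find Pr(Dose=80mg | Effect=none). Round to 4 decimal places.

Total with Effect=none: 57 + 5 + 51 = 113.
P(Dose=80mg | Effect=none) = 51/113 = 0.4513.

0.4513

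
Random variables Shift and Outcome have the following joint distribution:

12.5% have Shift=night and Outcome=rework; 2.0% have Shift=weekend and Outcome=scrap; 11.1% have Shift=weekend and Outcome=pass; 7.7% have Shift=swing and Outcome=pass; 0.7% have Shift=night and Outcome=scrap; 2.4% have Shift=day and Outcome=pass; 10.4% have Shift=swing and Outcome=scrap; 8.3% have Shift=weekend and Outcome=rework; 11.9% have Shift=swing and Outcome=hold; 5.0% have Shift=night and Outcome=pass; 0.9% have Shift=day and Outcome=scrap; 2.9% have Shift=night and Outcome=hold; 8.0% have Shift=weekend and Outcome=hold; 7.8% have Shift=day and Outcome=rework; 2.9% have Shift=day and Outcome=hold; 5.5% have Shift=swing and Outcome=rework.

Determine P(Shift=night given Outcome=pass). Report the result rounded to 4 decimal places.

0.1908

P(Outcome=pass) = 0.024 + 0.077 + 0.050 + 0.111 = 0.262.
P(Shift=night | Outcome=pass) = 0.050/0.262 = 0.1908.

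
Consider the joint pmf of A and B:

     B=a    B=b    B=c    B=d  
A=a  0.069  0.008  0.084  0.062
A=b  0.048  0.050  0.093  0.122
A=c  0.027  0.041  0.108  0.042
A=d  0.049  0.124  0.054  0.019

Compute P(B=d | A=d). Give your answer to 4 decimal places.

0.0772

P(A=d) = 0.049 + 0.124 + 0.054 + 0.019 = 0.246.
P(B=d | A=d) = 0.019/0.246 = 0.0772.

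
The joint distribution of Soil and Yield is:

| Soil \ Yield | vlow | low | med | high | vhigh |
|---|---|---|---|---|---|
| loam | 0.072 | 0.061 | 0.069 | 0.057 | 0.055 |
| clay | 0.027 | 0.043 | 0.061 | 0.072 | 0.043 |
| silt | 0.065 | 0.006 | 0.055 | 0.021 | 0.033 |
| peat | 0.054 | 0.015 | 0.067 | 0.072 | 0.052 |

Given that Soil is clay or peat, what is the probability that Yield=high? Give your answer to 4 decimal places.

P(Soil=clay) = 0.027 + 0.043 + 0.061 + 0.072 + 0.043 = 0.246.
P(Soil=peat) = 0.054 + 0.015 + 0.067 + 0.072 + 0.052 = 0.260.
P(Soil ∈ {clay, peat}) = 0.246 + 0.260 = 0.506; P(Yield=high, Soil ∈ {clay, peat}) = 0.072 + 0.072 = 0.144.
P(Yield=high | Soil ∈ {clay, peat}) = 0.144/0.506 = 0.2846.

0.2846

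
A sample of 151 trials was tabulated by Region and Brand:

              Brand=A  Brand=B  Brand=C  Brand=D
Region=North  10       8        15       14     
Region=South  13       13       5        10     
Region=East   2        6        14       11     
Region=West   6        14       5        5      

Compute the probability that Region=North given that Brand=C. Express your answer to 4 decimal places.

0.3846

Total with Brand=C: 15 + 5 + 14 + 5 = 39.
P(Region=North | Brand=C) = 15/39 = 0.3846.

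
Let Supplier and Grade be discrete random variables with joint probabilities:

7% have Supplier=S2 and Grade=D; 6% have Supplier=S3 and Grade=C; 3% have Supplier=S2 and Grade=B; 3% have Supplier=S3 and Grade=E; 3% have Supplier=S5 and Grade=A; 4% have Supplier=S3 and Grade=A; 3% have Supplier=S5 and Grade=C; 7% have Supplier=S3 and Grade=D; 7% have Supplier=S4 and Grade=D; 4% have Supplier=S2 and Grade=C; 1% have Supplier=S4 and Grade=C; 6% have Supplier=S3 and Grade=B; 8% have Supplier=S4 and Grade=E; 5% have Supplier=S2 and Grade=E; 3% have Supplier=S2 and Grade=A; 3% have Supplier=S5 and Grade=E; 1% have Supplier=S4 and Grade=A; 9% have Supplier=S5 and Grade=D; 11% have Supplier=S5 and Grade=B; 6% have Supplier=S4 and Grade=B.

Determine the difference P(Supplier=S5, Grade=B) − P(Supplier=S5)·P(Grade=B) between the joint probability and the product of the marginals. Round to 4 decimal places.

0.0346

P(Supplier=S5) = 0.03 + 0.11 + 0.03 + 0.09 + 0.03 = 0.29.
P(Grade=B) = 0.03 + 0.06 + 0.06 + 0.11 = 0.26.
P(Supplier=S5, Grade=B) − P(Supplier=S5)P(Grade=B) = 0.11 − 0.29×0.26 = 0.0346.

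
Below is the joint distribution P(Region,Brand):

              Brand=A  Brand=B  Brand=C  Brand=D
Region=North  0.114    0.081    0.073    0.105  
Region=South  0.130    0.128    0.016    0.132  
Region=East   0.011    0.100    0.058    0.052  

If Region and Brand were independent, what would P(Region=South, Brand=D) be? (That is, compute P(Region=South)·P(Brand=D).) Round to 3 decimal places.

P(Region=South) = 0.130 + 0.128 + 0.016 + 0.132 = 0.406.
P(Brand=D) = 0.105 + 0.132 + 0.052 = 0.289.
Product: 0.406 × 0.289 = 0.117.

0.117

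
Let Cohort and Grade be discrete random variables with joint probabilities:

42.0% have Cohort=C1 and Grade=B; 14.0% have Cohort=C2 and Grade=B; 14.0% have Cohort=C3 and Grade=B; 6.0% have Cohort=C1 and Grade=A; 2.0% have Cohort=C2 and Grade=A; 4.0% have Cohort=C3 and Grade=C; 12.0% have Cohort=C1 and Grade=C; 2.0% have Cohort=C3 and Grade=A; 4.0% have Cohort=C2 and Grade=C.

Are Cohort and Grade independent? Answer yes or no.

yes

Every cell satisfies P(Cohort,Grade) = P(Cohort)·P(Grade). For instance P(Cohort=C2) = 0.200, P(Grade=B) = 0.700, and 0.200×0.700 = 0.140 matches the joint entry. So Cohort and Grade are independent.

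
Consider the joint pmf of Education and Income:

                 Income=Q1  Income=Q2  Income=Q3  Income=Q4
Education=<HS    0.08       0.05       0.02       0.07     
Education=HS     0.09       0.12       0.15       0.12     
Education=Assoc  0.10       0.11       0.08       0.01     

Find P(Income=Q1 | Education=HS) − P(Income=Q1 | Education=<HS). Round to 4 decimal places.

-0.1761

P(Education=HS) = 0.09 + 0.12 + 0.15 + 0.12 = 0.48; P(Income=Q1 | Education=HS) = 0.09/0.48 = 0.18750.
P(Education=<HS) = 0.08 + 0.05 + 0.02 + 0.07 = 0.22; P(Income=Q1 | Education=<HS) = 0.08/0.22 = 0.36364.
Difference = -0.1761.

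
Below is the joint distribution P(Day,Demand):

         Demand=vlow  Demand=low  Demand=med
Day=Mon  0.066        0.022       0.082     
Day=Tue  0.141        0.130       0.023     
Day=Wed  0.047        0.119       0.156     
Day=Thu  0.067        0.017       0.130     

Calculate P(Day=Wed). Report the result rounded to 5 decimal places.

P(Day=Wed) = 0.047 + 0.119 + 0.156 = 0.322.

0.32200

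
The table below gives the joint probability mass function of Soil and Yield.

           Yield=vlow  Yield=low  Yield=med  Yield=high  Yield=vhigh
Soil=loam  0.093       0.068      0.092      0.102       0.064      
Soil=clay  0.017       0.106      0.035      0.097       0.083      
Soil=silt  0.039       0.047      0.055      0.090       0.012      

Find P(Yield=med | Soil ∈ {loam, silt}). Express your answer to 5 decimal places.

0.22205

P(Soil=loam) = 0.093 + 0.068 + 0.092 + 0.102 + 0.064 = 0.419.
P(Soil=silt) = 0.039 + 0.047 + 0.055 + 0.090 + 0.012 = 0.243.
P(Soil ∈ {loam, silt}) = 0.419 + 0.243 = 0.662; P(Yield=med, Soil ∈ {loam, silt}) = 0.092 + 0.055 = 0.147.
P(Yield=med | Soil ∈ {loam, silt}) = 0.147/0.662 = 0.22205.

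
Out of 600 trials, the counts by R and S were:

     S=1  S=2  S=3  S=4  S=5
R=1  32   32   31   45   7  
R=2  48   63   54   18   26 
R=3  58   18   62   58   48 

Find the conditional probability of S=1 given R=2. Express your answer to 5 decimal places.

0.22967

Total with R=2: 48 + 63 + 54 + 18 + 26 = 209.
P(S=1 | R=2) = 48/209 = 0.22967.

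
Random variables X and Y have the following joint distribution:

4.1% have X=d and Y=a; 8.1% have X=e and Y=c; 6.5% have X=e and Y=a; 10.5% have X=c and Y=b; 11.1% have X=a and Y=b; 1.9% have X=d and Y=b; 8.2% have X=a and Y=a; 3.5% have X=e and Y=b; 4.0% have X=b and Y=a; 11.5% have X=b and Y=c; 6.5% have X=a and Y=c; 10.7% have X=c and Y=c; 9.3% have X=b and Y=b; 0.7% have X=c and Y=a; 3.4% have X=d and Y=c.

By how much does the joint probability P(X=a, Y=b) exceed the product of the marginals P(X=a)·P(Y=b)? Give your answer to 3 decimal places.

P(X=a) = 0.082 + 0.111 + 0.065 = 0.258.
P(Y=b) = 0.111 + 0.093 + 0.105 + 0.019 + 0.035 = 0.363.
P(X=a, Y=b) − P(X=a)P(Y=b) = 0.111 − 0.258×0.363 = 0.017.

0.017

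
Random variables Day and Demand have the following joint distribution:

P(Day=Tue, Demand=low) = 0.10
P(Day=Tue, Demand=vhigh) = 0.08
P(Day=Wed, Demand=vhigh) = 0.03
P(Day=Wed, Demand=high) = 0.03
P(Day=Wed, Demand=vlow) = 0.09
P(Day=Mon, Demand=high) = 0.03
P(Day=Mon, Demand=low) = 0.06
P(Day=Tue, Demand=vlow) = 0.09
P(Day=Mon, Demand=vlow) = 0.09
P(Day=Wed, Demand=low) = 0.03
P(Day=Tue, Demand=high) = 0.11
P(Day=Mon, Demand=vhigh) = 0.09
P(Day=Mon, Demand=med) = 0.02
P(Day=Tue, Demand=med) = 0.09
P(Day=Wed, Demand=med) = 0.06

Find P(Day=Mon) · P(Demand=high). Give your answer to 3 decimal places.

P(Day=Mon) = 0.09 + 0.06 + 0.02 + 0.03 + 0.09 = 0.29.
P(Demand=high) = 0.03 + 0.11 + 0.03 = 0.17.
Product: 0.29 × 0.17 = 0.049.

0.049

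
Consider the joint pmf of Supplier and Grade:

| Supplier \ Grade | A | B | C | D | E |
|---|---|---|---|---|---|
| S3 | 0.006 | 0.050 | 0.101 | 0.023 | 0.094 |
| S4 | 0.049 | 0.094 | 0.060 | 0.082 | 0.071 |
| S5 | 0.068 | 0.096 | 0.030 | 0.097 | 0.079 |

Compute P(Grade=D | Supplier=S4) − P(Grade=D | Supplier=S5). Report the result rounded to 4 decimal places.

-0.0318

P(Supplier=S4) = 0.049 + 0.094 + 0.060 + 0.082 + 0.071 = 0.356; P(Grade=D | Supplier=S4) = 0.082/0.356 = 0.23034.
P(Supplier=S5) = 0.068 + 0.096 + 0.030 + 0.097 + 0.079 = 0.370; P(Grade=D | Supplier=S5) = 0.097/0.370 = 0.26216.
Difference = -0.0318.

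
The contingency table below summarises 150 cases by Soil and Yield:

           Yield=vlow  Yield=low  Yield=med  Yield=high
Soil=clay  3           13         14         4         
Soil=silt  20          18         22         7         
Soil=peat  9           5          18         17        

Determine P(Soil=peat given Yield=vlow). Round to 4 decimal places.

0.2813

Total with Yield=vlow: 3 + 20 + 9 = 32.
P(Soil=peat | Yield=vlow) = 9/32 = 0.2813.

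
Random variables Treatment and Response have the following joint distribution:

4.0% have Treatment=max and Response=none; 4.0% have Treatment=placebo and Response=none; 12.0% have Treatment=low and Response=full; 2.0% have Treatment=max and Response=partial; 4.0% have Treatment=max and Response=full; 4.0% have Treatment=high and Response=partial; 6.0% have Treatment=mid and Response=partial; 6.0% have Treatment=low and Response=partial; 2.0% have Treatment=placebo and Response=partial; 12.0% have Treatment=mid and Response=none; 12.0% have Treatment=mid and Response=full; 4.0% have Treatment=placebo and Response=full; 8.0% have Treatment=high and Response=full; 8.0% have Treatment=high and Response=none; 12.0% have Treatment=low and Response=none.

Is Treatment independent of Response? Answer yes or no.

yes

Every cell satisfies P(Treatment,Response) = P(Treatment)·P(Response). For instance P(Treatment=high) = 0.200, P(Response=partial) = 0.200, and 0.200×0.200 = 0.040 matches the joint entry. So Treatment and Response are independent.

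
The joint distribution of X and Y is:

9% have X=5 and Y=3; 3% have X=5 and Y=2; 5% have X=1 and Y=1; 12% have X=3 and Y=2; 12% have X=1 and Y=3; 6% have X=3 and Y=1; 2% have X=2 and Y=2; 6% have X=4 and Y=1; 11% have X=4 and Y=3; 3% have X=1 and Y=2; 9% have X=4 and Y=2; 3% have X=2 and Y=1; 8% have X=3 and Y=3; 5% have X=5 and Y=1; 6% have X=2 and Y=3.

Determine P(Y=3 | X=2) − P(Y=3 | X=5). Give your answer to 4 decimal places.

P(X=2) = 0.03 + 0.02 + 0.06 = 0.11; P(Y=3 | X=2) = 0.06/0.11 = 0.54545.
P(X=5) = 0.05 + 0.03 + 0.09 = 0.17; P(Y=3 | X=5) = 0.09/0.17 = 0.52941.
Difference = 0.0160.

0.0160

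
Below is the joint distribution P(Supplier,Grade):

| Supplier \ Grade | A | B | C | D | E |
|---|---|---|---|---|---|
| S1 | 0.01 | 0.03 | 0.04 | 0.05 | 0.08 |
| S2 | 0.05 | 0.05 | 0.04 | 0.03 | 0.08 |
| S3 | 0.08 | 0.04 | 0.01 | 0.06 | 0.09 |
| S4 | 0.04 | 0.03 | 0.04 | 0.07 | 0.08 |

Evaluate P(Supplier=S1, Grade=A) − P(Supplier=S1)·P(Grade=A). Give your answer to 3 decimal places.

P(Supplier=S1) = 0.01 + 0.03 + 0.04 + 0.05 + 0.08 = 0.21.
P(Grade=A) = 0.01 + 0.05 + 0.08 + 0.04 = 0.18.
P(Supplier=S1, Grade=A) − P(Supplier=S1)P(Grade=A) = 0.01 − 0.21×0.18 = -0.028.

-0.028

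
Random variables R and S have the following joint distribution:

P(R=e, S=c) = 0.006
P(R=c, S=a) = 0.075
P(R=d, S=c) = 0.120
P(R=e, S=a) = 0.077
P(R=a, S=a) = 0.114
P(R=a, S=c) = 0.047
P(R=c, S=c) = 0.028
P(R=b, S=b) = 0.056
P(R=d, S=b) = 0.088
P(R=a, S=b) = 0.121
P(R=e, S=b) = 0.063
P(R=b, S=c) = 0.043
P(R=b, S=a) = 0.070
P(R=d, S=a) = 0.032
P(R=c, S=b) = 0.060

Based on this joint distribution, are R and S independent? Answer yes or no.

P(R=d) = 0.240 and P(S=c) = 0.244, so their product is 0.05856, but P(R=d, S=c) = 0.120. Since these differ, R and S are not independent.

no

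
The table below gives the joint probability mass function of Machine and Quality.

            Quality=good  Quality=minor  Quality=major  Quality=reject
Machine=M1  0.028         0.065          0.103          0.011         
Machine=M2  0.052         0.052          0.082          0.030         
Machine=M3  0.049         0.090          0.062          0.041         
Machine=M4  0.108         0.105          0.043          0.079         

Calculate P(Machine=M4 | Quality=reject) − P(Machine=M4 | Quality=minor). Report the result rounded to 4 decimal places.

0.1541

P(Quality=reject) = 0.011 + 0.030 + 0.041 + 0.079 = 0.161; P(Machine=M4 | Quality=reject) = 0.079/0.161 = 0.49068.
P(Quality=minor) = 0.065 + 0.052 + 0.090 + 0.105 = 0.312; P(Machine=M4 | Quality=minor) = 0.105/0.312 = 0.33654.
Difference = 0.1541.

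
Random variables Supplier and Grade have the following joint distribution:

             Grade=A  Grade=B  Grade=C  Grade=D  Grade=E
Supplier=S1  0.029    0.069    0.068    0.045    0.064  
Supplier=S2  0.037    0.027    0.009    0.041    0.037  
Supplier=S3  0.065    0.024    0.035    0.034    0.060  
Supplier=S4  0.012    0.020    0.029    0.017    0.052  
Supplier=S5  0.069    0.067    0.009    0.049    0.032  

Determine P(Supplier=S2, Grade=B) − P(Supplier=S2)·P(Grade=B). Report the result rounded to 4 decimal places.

-0.0043

P(Supplier=S2) = 0.037 + 0.027 + 0.009 + 0.041 + 0.037 = 0.151.
P(Grade=B) = 0.069 + 0.027 + 0.024 + 0.020 + 0.067 = 0.207.
P(Supplier=S2, Grade=B) − P(Supplier=S2)P(Grade=B) = 0.027 − 0.151×0.207 = -0.0043.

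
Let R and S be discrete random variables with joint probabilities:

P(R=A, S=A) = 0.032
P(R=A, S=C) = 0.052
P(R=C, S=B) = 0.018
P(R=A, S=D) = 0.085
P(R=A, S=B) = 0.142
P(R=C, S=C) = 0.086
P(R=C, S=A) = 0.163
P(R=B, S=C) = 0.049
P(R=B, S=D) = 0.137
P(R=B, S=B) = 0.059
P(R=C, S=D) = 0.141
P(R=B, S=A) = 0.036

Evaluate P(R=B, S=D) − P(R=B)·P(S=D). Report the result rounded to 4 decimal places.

P(R=B) = 0.036 + 0.059 + 0.049 + 0.137 = 0.281.
P(S=D) = 0.085 + 0.137 + 0.141 = 0.363.
P(R=B, S=D) − P(R=B)P(S=D) = 0.137 − 0.281×0.363 = 0.0350.

0.0350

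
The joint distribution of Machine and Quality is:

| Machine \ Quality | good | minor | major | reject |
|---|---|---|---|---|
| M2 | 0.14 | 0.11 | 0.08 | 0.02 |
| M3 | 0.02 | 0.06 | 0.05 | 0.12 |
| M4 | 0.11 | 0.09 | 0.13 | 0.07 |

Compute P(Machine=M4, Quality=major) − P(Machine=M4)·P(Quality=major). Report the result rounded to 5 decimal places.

P(Machine=M4) = 0.11 + 0.09 + 0.13 + 0.07 = 0.40.
P(Quality=major) = 0.08 + 0.05 + 0.13 = 0.26.
P(Machine=M4, Quality=major) − P(Machine=M4)P(Quality=major) = 0.13 − 0.40×0.26 = 0.02600.

0.02600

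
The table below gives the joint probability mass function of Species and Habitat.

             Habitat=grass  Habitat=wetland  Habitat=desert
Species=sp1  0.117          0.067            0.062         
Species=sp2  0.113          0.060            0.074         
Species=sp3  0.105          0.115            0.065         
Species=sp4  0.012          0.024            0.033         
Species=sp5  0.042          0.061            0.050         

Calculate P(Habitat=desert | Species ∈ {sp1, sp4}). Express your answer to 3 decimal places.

0.302

P(Species=sp1) = 0.117 + 0.067 + 0.062 = 0.246.
P(Species=sp4) = 0.012 + 0.024 + 0.033 = 0.069.
P(Species ∈ {sp1, sp4}) = 0.246 + 0.069 = 0.315; P(Habitat=desert, Species ∈ {sp1, sp4}) = 0.062 + 0.033 = 0.095.
P(Habitat=desert | Species ∈ {sp1, sp4}) = 0.095/0.315 = 0.302.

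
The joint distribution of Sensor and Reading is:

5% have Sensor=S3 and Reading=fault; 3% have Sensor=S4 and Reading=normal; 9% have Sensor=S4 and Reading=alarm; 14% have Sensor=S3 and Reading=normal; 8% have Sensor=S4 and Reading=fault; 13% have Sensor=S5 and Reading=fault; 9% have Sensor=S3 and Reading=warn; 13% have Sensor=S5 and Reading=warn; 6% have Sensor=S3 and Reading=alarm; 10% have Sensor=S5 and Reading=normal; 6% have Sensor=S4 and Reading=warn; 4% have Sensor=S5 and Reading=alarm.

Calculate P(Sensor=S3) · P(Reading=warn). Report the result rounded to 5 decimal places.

0.09520

P(Sensor=S3) = 0.14 + 0.09 + 0.06 + 0.05 = 0.34.
P(Reading=warn) = 0.09 + 0.06 + 0.13 = 0.28.
Product: 0.34 × 0.28 = 0.09520.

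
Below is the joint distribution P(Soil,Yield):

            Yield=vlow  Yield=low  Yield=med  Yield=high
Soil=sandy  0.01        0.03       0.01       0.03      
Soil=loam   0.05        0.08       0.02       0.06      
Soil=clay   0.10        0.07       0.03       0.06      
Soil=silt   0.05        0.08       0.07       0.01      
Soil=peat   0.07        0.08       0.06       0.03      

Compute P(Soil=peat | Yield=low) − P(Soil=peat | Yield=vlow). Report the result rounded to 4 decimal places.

P(Yield=low) = 0.03 + 0.08 + 0.07 + 0.08 + 0.08 = 0.34; P(Soil=peat | Yield=low) = 0.08/0.34 = 0.23529.
P(Yield=vlow) = 0.01 + 0.05 + 0.10 + 0.05 + 0.07 = 0.28; P(Soil=peat | Yield=vlow) = 0.07/0.28 = 0.25000.
Difference = -0.0147.

-0.0147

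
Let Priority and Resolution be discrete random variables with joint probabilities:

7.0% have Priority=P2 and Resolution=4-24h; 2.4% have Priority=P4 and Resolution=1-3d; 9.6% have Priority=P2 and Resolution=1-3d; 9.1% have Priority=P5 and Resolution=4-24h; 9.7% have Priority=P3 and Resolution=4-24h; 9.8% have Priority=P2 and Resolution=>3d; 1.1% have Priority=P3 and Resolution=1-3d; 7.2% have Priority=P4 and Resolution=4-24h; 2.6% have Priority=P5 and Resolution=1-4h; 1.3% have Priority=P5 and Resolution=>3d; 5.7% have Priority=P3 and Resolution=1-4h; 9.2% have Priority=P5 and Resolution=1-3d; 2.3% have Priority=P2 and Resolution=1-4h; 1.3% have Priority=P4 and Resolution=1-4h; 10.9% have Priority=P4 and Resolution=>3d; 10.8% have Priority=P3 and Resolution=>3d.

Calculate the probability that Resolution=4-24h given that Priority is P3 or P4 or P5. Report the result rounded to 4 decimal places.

P(Priority=P3) = 0.057 + 0.097 + 0.011 + 0.108 = 0.273.
P(Priority=P4) = 0.013 + 0.072 + 0.024 + 0.109 = 0.218.
P(Priority=P5) = 0.026 + 0.091 + 0.092 + 0.013 = 0.222.
P(Priority ∈ {P3, P4, P5}) = 0.273 + 0.218 + 0.222 = 0.713; P(Resolution=4-24h, Priority ∈ {P3, P4, P5}) = 0.097 + 0.072 + 0.091 = 0.260.
P(Resolution=4-24h | Priority ∈ {P3, P4, P5}) = 0.260/0.713 = 0.3647.

0.3647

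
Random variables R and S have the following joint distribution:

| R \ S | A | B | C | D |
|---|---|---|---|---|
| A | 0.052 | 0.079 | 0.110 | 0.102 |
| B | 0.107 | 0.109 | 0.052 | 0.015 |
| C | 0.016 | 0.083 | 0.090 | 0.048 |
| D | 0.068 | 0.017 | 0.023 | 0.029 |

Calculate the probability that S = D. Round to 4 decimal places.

P(S=D) = 0.102 + 0.015 + 0.048 + 0.029 = 0.194.

0.1940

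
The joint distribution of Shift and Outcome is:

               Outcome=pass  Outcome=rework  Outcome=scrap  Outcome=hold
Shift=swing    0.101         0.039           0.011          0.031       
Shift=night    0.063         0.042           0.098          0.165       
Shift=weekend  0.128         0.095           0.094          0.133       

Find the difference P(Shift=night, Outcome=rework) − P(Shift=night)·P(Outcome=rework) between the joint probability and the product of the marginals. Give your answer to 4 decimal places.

-0.0228

P(Shift=night) = 0.063 + 0.042 + 0.098 + 0.165 = 0.368.
P(Outcome=rework) = 0.039 + 0.042 + 0.095 = 0.176.
P(Shift=night, Outcome=rework) − P(Shift=night)P(Outcome=rework) = 0.042 − 0.368×0.176 = -0.0228.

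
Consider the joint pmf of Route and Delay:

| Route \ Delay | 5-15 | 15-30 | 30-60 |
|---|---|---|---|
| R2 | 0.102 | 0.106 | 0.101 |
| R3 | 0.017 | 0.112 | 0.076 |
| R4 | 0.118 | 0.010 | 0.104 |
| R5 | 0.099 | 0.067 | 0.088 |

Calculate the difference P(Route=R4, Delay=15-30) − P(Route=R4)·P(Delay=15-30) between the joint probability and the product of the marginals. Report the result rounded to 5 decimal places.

P(Route=R4) = 0.118 + 0.010 + 0.104 = 0.232.
P(Delay=15-30) = 0.106 + 0.112 + 0.010 + 0.067 = 0.295.
P(Route=R4, Delay=15-30) − P(Route=R4)P(Delay=15-30) = 0.010 − 0.232×0.295 = -0.05844.

-0.05844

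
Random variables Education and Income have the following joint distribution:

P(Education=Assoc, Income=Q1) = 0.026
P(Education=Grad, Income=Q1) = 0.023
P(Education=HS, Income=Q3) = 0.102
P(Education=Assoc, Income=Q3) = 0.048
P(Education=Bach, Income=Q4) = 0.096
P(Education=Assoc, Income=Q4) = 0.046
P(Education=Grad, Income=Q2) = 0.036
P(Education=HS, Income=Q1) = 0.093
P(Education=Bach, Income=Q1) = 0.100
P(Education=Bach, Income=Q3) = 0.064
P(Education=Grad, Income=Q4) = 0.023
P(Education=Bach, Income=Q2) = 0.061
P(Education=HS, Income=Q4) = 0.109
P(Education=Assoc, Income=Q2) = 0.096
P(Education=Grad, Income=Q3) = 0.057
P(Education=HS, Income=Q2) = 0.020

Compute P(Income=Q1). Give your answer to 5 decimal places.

0.24200

P(Income=Q1) = 0.093 + 0.026 + 0.100 + 0.023 = 0.242.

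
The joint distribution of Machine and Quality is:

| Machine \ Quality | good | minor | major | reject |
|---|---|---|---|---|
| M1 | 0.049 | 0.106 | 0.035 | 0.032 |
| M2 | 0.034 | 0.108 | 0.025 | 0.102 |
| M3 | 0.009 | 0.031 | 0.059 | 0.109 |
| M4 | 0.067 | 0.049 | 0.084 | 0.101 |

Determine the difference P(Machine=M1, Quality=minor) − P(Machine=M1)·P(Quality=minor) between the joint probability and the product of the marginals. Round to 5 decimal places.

0.04073

P(Machine=M1) = 0.049 + 0.106 + 0.035 + 0.032 = 0.222.
P(Quality=minor) = 0.106 + 0.108 + 0.031 + 0.049 = 0.294.
P(Machine=M1, Quality=minor) − P(Machine=M1)P(Quality=minor) = 0.106 − 0.222×0.294 = 0.04073.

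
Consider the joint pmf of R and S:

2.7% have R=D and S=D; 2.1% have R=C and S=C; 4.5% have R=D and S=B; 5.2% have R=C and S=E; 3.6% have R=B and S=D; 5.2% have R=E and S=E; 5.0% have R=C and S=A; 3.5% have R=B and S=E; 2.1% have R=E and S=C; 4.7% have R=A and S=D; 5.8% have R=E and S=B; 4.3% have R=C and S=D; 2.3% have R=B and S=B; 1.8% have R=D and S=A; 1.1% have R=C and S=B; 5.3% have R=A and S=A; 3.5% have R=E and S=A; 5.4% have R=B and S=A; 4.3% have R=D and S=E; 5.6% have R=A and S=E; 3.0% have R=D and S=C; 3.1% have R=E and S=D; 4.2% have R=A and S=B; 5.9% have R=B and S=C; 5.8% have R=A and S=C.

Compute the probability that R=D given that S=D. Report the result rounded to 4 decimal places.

P(S=D) = 0.047 + 0.036 + 0.043 + 0.027 + 0.031 = 0.184.
P(R=D | S=D) = 0.027/0.184 = 0.1467.

0.1467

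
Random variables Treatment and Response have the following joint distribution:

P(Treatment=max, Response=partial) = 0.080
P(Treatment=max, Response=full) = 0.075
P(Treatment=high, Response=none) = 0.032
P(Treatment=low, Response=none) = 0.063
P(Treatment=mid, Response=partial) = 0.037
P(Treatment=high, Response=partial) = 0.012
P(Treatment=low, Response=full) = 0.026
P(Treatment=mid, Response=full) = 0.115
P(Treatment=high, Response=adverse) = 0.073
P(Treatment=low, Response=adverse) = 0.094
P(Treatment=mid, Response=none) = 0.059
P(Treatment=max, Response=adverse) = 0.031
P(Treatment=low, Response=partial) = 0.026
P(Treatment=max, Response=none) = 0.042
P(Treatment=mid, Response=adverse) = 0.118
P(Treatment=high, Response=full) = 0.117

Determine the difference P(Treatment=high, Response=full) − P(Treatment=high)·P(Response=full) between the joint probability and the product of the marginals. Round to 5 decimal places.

P(Treatment=high) = 0.032 + 0.012 + 0.117 + 0.073 = 0.234.
P(Response=full) = 0.026 + 0.115 + 0.117 + 0.075 = 0.333.
P(Treatment=high, Response=full) − P(Treatment=high)P(Response=full) = 0.117 − 0.234×0.333 = 0.03908.

0.03908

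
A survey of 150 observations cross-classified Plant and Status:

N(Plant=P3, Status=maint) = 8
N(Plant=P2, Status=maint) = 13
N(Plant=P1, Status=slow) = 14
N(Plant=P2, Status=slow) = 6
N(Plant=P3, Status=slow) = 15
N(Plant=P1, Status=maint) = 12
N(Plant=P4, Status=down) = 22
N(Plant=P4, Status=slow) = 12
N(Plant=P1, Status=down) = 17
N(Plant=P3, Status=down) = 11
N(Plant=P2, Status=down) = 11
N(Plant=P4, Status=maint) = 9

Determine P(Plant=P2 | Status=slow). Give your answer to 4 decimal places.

Total with Status=slow: 14 + 6 + 15 + 12 = 47.
P(Plant=P2 | Status=slow) = 6/47 = 0.1277.

0.1277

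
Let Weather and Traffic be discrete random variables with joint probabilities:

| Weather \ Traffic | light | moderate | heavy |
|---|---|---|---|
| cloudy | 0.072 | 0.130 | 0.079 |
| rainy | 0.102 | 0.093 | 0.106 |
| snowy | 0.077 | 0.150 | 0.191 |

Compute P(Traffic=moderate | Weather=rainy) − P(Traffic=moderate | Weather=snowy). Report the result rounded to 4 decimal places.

P(Weather=rainy) = 0.102 + 0.093 + 0.106 = 0.301; P(Traffic=moderate | Weather=rainy) = 0.093/0.301 = 0.30897.
P(Weather=snowy) = 0.077 + 0.150 + 0.191 = 0.418; P(Traffic=moderate | Weather=snowy) = 0.150/0.418 = 0.35885.
Difference = -0.0499.

-0.0499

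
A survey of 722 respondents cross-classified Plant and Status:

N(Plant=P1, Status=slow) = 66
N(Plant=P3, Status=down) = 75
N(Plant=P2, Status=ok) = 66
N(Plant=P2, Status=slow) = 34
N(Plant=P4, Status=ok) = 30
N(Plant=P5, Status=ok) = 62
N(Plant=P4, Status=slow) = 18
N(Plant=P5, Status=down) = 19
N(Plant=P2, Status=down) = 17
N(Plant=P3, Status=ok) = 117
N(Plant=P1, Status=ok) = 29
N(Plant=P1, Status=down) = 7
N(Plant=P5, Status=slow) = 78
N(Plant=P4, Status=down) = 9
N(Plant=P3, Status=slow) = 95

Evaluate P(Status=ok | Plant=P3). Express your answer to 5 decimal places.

0.40767

Total with Plant=P3: 117 + 95 + 75 = 287.
P(Status=ok | Plant=P3) = 117/287 = 0.40767.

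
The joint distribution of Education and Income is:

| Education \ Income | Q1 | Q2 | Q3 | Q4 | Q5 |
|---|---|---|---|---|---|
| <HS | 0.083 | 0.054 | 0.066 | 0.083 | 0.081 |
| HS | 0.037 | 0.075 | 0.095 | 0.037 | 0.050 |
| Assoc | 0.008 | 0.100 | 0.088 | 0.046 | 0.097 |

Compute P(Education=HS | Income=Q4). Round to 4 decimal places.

0.2229

P(Income=Q4) = 0.083 + 0.037 + 0.046 = 0.166.
P(Education=HS | Income=Q4) = 0.037/0.166 = 0.2229.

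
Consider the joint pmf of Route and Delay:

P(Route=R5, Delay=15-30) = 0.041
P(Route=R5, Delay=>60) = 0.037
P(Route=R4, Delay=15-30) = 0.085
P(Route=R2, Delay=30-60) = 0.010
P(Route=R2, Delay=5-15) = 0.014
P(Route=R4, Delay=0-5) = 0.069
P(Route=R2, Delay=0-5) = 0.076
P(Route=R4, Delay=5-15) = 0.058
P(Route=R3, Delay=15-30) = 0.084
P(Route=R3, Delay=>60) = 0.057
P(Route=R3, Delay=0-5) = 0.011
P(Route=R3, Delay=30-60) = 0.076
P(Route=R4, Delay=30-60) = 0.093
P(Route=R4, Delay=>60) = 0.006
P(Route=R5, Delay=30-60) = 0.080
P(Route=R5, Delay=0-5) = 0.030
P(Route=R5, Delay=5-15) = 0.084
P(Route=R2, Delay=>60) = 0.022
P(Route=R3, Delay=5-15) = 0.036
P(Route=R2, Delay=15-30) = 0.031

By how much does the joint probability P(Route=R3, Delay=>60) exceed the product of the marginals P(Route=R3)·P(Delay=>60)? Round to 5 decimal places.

0.02479

P(Route=R3) = 0.011 + 0.036 + 0.084 + 0.076 + 0.057 = 0.264.
P(Delay=>60) = 0.022 + 0.057 + 0.006 + 0.037 = 0.122.
P(Route=R3, Delay=>60) − P(Route=R3)P(Delay=>60) = 0.057 − 0.264×0.122 = 0.02479.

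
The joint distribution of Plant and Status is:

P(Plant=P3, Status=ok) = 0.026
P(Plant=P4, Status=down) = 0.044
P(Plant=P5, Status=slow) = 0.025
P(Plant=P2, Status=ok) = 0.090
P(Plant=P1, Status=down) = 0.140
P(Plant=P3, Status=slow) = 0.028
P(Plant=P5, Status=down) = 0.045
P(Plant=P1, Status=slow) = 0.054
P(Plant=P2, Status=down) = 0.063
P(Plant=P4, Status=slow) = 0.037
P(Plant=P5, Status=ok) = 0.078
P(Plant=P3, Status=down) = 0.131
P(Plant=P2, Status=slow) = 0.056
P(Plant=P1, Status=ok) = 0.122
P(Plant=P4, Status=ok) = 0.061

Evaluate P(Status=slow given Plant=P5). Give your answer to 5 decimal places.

0.16892

P(Plant=P5) = 0.078 + 0.025 + 0.045 = 0.148.
P(Status=slow | Plant=P5) = 0.025/0.148 = 0.16892.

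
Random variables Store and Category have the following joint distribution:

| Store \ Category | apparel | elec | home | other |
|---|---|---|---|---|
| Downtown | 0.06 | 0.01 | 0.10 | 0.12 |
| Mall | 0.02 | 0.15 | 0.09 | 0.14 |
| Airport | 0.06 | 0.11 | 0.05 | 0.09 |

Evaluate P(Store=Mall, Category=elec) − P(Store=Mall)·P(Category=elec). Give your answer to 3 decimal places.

0.042

P(Store=Mall) = 0.02 + 0.15 + 0.09 + 0.14 = 0.40.
P(Category=elec) = 0.01 + 0.15 + 0.11 = 0.27.
P(Store=Mall, Category=elec) − P(Store=Mall)P(Category=elec) = 0.15 − 0.40×0.27 = 0.042.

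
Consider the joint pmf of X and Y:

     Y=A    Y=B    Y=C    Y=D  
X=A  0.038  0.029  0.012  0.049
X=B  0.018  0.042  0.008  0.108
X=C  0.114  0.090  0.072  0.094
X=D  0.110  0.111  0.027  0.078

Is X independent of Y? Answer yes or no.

P(X=B) = 0.176 and P(Y=D) = 0.329, so their product is 0.05790, but P(X=B, Y=D) = 0.108. Since these differ, X and Y are not independent.

no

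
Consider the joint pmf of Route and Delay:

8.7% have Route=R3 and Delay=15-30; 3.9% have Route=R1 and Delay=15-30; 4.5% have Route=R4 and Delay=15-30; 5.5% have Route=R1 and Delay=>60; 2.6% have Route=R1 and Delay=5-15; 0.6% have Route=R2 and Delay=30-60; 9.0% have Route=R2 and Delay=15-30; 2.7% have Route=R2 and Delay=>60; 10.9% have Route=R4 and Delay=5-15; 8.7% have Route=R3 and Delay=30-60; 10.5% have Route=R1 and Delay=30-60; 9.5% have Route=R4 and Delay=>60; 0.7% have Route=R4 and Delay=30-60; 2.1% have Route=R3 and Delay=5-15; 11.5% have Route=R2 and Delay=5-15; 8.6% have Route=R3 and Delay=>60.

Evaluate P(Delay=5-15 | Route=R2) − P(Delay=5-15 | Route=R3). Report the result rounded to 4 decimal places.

P(Route=R2) = 0.115 + 0.090 + 0.006 + 0.027 = 0.238; P(Delay=5-15 | Route=R2) = 0.115/0.238 = 0.48319.
P(Route=R3) = 0.021 + 0.087 + 0.087 + 0.086 = 0.281; P(Delay=5-15 | Route=R3) = 0.021/0.281 = 0.07473.
Difference = 0.4085.

0.4085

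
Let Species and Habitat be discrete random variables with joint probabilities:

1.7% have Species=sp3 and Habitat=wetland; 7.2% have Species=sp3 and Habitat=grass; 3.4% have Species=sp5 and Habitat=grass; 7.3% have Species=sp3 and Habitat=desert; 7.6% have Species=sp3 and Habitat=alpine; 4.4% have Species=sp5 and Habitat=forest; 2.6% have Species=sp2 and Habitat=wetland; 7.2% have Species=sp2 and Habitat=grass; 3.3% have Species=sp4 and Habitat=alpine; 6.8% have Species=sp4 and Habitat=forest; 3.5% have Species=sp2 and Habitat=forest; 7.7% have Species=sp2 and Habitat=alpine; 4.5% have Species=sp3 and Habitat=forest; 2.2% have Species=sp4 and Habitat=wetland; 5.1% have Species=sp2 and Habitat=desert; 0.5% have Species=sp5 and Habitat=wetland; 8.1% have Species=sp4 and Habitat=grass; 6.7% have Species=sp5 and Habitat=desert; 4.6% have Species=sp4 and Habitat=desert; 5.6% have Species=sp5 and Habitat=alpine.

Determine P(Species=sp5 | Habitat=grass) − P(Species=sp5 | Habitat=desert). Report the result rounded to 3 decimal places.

P(Habitat=grass) = 0.072 + 0.072 + 0.081 + 0.034 = 0.259; P(Species=sp5 | Habitat=grass) = 0.034/0.259 = 0.1313.
P(Habitat=desert) = 0.051 + 0.073 + 0.046 + 0.067 = 0.237; P(Species=sp5 | Habitat=desert) = 0.067/0.237 = 0.2827.
Difference = -0.151.

-0.151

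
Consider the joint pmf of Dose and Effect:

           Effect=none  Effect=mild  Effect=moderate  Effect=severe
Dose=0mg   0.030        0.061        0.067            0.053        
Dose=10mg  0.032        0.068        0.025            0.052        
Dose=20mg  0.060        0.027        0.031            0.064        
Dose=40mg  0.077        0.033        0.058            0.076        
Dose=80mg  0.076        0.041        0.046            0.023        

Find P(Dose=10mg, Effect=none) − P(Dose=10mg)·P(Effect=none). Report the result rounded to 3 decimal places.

P(Dose=10mg) = 0.032 + 0.068 + 0.025 + 0.052 = 0.177.
P(Effect=none) = 0.030 + 0.032 + 0.060 + 0.077 + 0.076 = 0.275.
P(Dose=10mg, Effect=none) − P(Dose=10mg)P(Effect=none) = 0.032 − 0.177×0.275 = -0.017.

-0.017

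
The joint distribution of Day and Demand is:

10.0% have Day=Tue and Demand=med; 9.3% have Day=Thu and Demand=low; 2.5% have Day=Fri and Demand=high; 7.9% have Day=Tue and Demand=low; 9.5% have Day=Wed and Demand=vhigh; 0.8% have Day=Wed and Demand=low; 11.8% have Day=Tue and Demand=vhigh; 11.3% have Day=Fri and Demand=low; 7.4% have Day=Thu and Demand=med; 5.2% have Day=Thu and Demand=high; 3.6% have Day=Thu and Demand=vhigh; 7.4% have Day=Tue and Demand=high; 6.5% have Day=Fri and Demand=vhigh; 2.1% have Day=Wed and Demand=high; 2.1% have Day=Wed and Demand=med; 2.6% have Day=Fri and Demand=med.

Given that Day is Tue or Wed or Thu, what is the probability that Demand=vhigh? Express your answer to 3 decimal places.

0.323

P(Day=Tue) = 0.079 + 0.100 + 0.074 + 0.118 = 0.371.
P(Day=Wed) = 0.008 + 0.021 + 0.021 + 0.095 = 0.145.
P(Day=Thu) = 0.093 + 0.074 + 0.052 + 0.036 = 0.255.
P(Day ∈ {Tue, Wed, Thu}) = 0.371 + 0.145 + 0.255 = 0.771; P(Demand=vhigh, Day ∈ {Tue, Wed, Thu}) = 0.118 + 0.095 + 0.036 = 0.249.
P(Demand=vhigh | Day ∈ {Tue, Wed, Thu}) = 0.249/0.771 = 0.323.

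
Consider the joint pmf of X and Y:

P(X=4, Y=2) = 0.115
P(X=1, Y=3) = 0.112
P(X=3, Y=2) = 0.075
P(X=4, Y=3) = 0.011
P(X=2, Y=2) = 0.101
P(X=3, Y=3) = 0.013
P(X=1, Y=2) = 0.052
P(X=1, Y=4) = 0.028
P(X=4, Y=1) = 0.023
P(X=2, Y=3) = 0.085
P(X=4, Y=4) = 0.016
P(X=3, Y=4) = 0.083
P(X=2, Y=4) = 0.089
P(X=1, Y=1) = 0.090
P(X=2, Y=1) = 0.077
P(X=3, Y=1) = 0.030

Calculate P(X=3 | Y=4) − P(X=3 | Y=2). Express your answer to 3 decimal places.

P(Y=4) = 0.028 + 0.089 + 0.083 + 0.016 = 0.216; P(X=3 | Y=4) = 0.083/0.216 = 0.3843.
P(Y=2) = 0.052 + 0.101 + 0.075 + 0.115 = 0.343; P(X=3 | Y=2) = 0.075/0.343 = 0.2187.
Difference = 0.166.

0.166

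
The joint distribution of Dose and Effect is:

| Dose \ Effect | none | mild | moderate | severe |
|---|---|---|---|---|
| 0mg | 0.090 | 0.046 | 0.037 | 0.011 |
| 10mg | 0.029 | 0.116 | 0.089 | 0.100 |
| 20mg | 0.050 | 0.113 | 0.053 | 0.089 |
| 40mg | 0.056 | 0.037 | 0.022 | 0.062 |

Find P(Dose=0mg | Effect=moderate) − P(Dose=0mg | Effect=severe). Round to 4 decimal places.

0.1421

P(Effect=moderate) = 0.037 + 0.089 + 0.053 + 0.022 = 0.201; P(Dose=0mg | Effect=moderate) = 0.037/0.201 = 0.18408.
P(Effect=severe) = 0.011 + 0.100 + 0.089 + 0.062 = 0.262; P(Dose=0mg | Effect=severe) = 0.011/0.262 = 0.04198.
Difference = 0.1421.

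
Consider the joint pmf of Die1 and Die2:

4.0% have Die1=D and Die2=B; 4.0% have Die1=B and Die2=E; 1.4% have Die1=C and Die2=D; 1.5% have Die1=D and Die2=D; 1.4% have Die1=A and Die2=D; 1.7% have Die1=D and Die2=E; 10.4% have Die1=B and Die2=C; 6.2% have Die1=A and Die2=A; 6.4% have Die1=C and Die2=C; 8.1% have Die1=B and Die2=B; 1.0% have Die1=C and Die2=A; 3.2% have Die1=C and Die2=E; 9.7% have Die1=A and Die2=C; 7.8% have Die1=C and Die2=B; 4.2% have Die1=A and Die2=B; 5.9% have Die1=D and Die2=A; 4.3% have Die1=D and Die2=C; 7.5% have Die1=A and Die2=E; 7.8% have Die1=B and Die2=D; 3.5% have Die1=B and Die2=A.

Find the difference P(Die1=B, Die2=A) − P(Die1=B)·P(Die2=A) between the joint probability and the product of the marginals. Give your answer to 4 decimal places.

P(Die1=B) = 0.035 + 0.081 + 0.104 + 0.078 + 0.040 = 0.338.
P(Die2=A) = 0.062 + 0.035 + 0.010 + 0.059 = 0.166.
P(Die1=B, Die2=A) − P(Die1=B)P(Die2=A) = 0.035 − 0.338×0.166 = -0.0211.

-0.0211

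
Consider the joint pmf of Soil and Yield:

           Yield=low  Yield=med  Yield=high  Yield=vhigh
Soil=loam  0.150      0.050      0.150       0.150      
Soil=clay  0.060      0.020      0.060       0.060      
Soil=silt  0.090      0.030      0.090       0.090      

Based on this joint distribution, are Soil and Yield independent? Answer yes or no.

yes

Every cell satisfies P(Soil,Yield) = P(Soil)·P(Yield). For instance P(Soil=silt) = 0.300, P(Yield=low) = 0.300, and 0.300×0.300 = 0.090 matches the joint entry. So Soil and Yield are independent.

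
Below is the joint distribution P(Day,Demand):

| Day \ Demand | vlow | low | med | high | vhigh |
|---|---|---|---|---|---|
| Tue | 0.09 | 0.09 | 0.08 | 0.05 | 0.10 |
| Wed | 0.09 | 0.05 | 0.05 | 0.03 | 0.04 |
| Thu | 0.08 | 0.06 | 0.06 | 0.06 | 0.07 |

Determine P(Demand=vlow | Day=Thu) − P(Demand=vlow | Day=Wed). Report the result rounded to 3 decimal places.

P(Day=Thu) = 0.08 + 0.06 + 0.06 + 0.06 + 0.07 = 0.33; P(Demand=vlow | Day=Thu) = 0.08/0.33 = 0.2424.
P(Day=Wed) = 0.09 + 0.05 + 0.05 + 0.03 + 0.04 = 0.26; P(Demand=vlow | Day=Wed) = 0.09/0.26 = 0.3462.
Difference = -0.104.

-0.104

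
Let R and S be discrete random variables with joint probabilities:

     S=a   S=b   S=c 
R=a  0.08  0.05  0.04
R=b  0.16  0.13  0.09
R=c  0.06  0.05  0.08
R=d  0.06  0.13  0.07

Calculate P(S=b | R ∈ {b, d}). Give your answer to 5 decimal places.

0.40625

P(R=b) = 0.16 + 0.13 + 0.09 = 0.38.
P(R=d) = 0.06 + 0.13 + 0.07 = 0.26.
P(R ∈ {b, d}) = 0.38 + 0.26 = 0.64; P(S=b, R ∈ {b, d}) = 0.13 + 0.13 = 0.26.
P(S=b | R ∈ {b, d}) = 0.26/0.64 = 0.40625.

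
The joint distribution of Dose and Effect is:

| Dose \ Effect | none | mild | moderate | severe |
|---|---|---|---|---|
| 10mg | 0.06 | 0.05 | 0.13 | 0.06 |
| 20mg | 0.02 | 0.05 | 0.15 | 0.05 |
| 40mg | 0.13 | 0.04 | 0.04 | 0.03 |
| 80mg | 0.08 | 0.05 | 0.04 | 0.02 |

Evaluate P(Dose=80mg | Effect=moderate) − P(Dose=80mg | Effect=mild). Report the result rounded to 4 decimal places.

-0.1520

P(Effect=moderate) = 0.13 + 0.15 + 0.04 + 0.04 = 0.36; P(Dose=80mg | Effect=moderate) = 0.04/0.36 = 0.11111.
P(Effect=mild) = 0.05 + 0.05 + 0.04 + 0.05 = 0.19; P(Dose=80mg | Effect=mild) = 0.05/0.19 = 0.26316.
Difference = -0.1520.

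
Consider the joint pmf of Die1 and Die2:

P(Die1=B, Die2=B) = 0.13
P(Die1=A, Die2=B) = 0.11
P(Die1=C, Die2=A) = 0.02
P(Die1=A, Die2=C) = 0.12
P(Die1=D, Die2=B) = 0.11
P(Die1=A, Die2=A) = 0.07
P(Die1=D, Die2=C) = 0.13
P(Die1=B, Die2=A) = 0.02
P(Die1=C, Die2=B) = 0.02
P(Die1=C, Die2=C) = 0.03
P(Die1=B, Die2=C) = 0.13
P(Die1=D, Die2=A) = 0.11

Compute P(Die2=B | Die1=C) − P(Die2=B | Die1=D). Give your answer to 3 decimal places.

-0.029

P(Die1=C) = 0.02 + 0.02 + 0.03 = 0.07; P(Die2=B | Die1=C) = 0.02/0.07 = 0.2857.
P(Die1=D) = 0.11 + 0.11 + 0.13 = 0.35; P(Die2=B | Die1=D) = 0.11/0.35 = 0.3143.
Difference = -0.029.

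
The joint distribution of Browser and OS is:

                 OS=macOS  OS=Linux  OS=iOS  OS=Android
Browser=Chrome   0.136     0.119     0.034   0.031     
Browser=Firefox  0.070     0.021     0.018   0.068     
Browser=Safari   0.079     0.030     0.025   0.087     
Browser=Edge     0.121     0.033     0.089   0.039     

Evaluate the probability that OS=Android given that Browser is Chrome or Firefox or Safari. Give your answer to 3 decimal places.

P(Browser=Chrome) = 0.136 + 0.119 + 0.034 + 0.031 = 0.320.
P(Browser=Firefox) = 0.070 + 0.021 + 0.018 + 0.068 = 0.177.
P(Browser=Safari) = 0.079 + 0.030 + 0.025 + 0.087 = 0.221.
P(Browser ∈ {Chrome, Firefox, Safari}) = 0.320 + 0.177 + 0.221 = 0.718; P(OS=Android, Browser ∈ {Chrome, Firefox, Safari}) = 0.031 + 0.068 + 0.087 = 0.186.
P(OS=Android | Browser ∈ {Chrome, Firefox, Safari}) = 0.186/0.718 = 0.259.

0.259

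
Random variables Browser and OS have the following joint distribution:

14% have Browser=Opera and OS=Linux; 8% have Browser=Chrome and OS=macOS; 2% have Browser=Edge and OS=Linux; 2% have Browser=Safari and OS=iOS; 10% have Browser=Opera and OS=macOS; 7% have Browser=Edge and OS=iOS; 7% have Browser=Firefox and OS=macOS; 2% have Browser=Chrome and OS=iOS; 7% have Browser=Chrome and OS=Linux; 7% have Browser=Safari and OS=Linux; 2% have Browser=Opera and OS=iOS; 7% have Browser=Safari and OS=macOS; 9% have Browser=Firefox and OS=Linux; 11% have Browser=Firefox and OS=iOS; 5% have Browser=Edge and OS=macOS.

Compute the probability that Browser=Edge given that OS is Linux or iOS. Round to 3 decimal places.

P(OS=Linux) = 0.07 + 0.09 + 0.07 + 0.02 + 0.14 = 0.39.
P(OS=iOS) = 0.02 + 0.11 + 0.02 + 0.07 + 0.02 = 0.24.
P(OS ∈ {Linux, iOS}) = 0.39 + 0.24 = 0.63; P(Browser=Edge, OS ∈ {Linux, iOS}) = 0.02 + 0.07 = 0.09.
P(Browser=Edge | OS ∈ {Linux, iOS}) = 0.09/0.63 = 0.143.

0.143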